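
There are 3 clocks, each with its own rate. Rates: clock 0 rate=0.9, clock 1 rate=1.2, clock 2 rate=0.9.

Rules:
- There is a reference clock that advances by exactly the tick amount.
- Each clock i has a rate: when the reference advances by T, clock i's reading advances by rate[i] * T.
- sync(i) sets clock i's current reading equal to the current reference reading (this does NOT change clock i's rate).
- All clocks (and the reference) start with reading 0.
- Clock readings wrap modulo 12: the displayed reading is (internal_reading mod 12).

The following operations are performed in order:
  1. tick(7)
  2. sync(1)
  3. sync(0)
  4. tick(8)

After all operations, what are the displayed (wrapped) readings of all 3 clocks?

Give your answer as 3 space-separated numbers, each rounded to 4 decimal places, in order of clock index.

Answer: 2.2000 4.6000 1.5000

Derivation:
After op 1 tick(7): ref=7.0000 raw=[6.3000 8.4000 6.3000]
After op 2 sync(1): ref=7.0000 raw=[6.3000 7.0000 6.3000]
After op 3 sync(0): ref=7.0000 raw=[7.0000 7.0000 6.3000]
After op 4 tick(8): ref=15.0000 raw=[14.2000 16.6000 13.5000]
Wrap final raw readings (mod 12): 14.2000 mod 12 = 2.2000; 16.6000 mod 12 = 4.6000; 13.5000 mod 12 = 1.5000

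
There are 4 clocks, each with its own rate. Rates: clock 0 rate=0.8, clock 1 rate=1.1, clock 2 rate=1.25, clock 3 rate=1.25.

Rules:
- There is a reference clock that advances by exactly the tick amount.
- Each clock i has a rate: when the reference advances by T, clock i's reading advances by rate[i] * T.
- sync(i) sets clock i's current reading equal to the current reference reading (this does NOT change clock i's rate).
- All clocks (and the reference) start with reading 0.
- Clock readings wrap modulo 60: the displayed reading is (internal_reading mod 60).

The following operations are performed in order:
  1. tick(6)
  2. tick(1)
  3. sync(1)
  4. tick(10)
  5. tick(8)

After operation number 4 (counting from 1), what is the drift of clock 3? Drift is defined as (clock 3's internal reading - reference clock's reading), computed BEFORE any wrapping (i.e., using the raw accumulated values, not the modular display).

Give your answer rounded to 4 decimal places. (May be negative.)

After op 1 tick(6): ref=6.0000 raw=[4.8000 6.6000 7.5000 7.5000]
After op 2 tick(1): ref=7.0000 raw=[5.6000 7.7000 8.7500 8.7500]
After op 3 sync(1): ref=7.0000 raw=[5.6000 7.0000 8.7500 8.7500]
After op 4 tick(10): ref=17.0000 raw=[13.6000 18.0000 21.2500 21.2500]
Drift of clock 3 after op 4: 21.2500 - 17.0000 = 4.2500

Answer: 4.2500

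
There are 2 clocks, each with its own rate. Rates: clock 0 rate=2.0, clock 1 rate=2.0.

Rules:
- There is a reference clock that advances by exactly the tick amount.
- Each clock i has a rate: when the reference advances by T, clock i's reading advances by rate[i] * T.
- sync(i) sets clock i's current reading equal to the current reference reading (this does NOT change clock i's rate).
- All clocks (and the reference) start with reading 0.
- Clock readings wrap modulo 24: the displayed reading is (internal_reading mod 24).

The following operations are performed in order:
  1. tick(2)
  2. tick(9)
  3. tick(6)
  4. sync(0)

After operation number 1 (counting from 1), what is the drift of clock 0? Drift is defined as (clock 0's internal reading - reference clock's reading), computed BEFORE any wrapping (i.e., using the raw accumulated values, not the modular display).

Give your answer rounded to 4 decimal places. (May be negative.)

After op 1 tick(2): ref=2.0000 raw=[4.0000 4.0000]
Drift of clock 0 after op 1: 4.0000 - 2.0000 = 2.0000

Answer: 2.0000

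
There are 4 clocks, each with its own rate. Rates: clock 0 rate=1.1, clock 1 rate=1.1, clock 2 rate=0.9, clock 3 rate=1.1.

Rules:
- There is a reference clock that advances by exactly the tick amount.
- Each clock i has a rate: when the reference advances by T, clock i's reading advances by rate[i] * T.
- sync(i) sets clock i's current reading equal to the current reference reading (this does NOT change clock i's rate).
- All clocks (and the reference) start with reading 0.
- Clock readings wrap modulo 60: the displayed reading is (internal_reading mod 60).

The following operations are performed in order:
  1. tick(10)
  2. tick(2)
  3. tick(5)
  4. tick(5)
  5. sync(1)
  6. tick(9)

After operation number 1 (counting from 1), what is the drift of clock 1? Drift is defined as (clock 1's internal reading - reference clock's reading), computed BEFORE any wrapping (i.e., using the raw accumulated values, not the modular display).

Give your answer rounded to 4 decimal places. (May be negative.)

After op 1 tick(10): ref=10.0000 raw=[11.0000 11.0000 9.0000 11.0000]
Drift of clock 1 after op 1: 11.0000 - 10.0000 = 1.0000

Answer: 1.0000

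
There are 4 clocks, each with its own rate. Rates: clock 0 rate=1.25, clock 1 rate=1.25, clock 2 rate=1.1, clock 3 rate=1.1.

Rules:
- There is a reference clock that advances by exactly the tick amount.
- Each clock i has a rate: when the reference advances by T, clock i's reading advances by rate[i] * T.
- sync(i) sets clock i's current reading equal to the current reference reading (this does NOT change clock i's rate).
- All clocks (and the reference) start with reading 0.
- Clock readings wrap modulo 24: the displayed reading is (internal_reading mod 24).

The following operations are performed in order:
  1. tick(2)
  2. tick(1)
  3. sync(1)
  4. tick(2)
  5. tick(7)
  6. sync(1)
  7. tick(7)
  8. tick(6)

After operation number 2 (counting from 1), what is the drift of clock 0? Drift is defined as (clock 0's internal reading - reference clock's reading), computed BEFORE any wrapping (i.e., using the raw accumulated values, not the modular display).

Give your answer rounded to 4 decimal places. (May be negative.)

Answer: 0.7500

Derivation:
After op 1 tick(2): ref=2.0000 raw=[2.5000 2.5000 2.2000 2.2000]
After op 2 tick(1): ref=3.0000 raw=[3.7500 3.7500 3.3000 3.3000]
Drift of clock 0 after op 2: 3.7500 - 3.0000 = 0.7500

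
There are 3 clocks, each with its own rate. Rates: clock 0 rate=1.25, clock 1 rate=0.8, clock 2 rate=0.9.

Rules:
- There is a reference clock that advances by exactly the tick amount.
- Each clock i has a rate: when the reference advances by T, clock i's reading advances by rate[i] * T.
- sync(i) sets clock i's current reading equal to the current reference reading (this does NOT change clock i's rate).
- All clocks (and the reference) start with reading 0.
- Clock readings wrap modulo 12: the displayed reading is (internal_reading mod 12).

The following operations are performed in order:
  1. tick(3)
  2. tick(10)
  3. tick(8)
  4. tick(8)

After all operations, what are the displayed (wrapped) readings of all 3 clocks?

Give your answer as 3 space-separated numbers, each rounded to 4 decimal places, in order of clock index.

Answer: 0.2500 11.2000 2.1000

Derivation:
After op 1 tick(3): ref=3.0000 raw=[3.7500 2.4000 2.7000]
After op 2 tick(10): ref=13.0000 raw=[16.2500 10.4000 11.7000]
After op 3 tick(8): ref=21.0000 raw=[26.2500 16.8000 18.9000]
After op 4 tick(8): ref=29.0000 raw=[36.2500 23.2000 26.1000]
Wrap final raw readings (mod 12): 36.2500 mod 12 = 0.2500; 23.2000 mod 12 = 11.2000; 26.1000 mod 12 = 2.1000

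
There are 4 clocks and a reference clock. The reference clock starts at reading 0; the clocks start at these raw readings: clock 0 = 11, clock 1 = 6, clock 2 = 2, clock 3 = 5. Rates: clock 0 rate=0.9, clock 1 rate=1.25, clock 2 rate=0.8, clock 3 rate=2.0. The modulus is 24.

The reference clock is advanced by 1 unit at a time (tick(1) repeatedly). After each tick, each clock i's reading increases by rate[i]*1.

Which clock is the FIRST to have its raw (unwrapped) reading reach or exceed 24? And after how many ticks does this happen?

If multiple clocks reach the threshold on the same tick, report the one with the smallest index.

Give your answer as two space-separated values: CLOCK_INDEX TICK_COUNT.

Answer: 3 10

Derivation:
clock 0: start=11, rate=0.9, needs 24-11 = 13; ticks = ceil(13/0.9) = ceil(14.4444) = 15; reading at tick 15 = 11 + 0.9*15 = 24.5000
clock 1: start=6, rate=1.25, needs 24-6 = 18; ticks = ceil(18/1.25) = ceil(14.4000) = 15; reading at tick 15 = 6 + 1.25*15 = 24.7500
clock 2: start=2, rate=0.8, needs 24-2 = 22; ticks = ceil(22/0.8) = ceil(27.5000) = 28; reading at tick 28 = 2 + 0.8*28 = 24.4000
clock 3: start=5, rate=2.0, needs 24-5 = 19; ticks = ceil(19/2.0) = ceil(9.5000) = 10; reading at tick 10 = 5 + 2.0*10 = 25.0000
Minimum tick count = 10; winners = [3]; smallest index = 3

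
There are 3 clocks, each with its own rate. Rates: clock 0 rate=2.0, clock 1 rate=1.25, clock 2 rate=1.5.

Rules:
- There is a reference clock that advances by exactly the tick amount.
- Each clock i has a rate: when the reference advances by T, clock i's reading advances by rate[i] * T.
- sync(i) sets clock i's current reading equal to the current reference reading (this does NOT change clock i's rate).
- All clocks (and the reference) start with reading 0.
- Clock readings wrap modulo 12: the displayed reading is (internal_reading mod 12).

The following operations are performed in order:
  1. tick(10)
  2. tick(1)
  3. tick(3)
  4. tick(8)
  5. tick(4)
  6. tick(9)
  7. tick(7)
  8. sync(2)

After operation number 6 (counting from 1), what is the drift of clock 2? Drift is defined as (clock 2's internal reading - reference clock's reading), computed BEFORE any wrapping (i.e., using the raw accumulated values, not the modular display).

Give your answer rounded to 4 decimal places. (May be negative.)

Answer: 17.5000

Derivation:
After op 1 tick(10): ref=10.0000 raw=[20.0000 12.5000 15.0000]
After op 2 tick(1): ref=11.0000 raw=[22.0000 13.7500 16.5000]
After op 3 tick(3): ref=14.0000 raw=[28.0000 17.5000 21.0000]
After op 4 tick(8): ref=22.0000 raw=[44.0000 27.5000 33.0000]
After op 5 tick(4): ref=26.0000 raw=[52.0000 32.5000 39.0000]
After op 6 tick(9): ref=35.0000 raw=[70.0000 43.7500 52.5000]
Drift of clock 2 after op 6: 52.5000 - 35.0000 = 17.5000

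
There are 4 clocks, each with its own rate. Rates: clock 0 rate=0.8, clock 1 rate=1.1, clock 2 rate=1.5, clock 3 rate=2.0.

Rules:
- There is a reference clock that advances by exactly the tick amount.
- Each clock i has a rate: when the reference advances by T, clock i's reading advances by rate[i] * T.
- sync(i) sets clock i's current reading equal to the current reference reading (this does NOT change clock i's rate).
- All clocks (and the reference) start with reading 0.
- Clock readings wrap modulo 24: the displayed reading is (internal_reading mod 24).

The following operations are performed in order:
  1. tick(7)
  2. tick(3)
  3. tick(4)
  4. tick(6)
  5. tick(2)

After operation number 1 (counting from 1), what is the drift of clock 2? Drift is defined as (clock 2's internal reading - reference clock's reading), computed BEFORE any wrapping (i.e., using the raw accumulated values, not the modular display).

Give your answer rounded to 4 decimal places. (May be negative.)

Answer: 3.5000

Derivation:
After op 1 tick(7): ref=7.0000 raw=[5.6000 7.7000 10.5000 14.0000]
Drift of clock 2 after op 1: 10.5000 - 7.0000 = 3.5000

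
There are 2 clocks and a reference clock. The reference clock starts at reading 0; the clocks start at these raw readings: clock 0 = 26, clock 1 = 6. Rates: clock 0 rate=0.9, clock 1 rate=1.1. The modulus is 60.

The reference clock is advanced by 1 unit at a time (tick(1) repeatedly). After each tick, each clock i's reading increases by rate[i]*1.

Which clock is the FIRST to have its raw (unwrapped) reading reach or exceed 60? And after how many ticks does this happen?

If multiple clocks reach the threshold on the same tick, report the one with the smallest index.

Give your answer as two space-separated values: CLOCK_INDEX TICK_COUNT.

clock 0: start=26, rate=0.9, needs 60-26 = 34; ticks = ceil(34/0.9) = ceil(37.7778) = 38; reading at tick 38 = 26 + 0.9*38 = 60.2000
clock 1: start=6, rate=1.1, needs 60-6 = 54; ticks = ceil(54/1.1) = ceil(49.0909) = 50; reading at tick 50 = 6 + 1.1*50 = 61.0000
Minimum tick count = 38; winners = [0]; smallest index = 0

Answer: 0 38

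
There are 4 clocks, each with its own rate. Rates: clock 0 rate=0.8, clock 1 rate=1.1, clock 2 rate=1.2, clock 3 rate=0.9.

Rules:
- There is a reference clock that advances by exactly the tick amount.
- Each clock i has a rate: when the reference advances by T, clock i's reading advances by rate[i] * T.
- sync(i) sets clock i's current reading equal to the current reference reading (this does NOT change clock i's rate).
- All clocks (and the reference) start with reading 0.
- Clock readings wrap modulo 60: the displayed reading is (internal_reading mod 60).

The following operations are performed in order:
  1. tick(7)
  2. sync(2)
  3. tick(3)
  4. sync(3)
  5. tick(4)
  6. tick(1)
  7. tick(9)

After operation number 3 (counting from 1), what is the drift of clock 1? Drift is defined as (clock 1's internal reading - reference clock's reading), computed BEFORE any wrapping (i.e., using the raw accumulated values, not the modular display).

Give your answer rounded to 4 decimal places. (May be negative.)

After op 1 tick(7): ref=7.0000 raw=[5.6000 7.7000 8.4000 6.3000]
After op 2 sync(2): ref=7.0000 raw=[5.6000 7.7000 7.0000 6.3000]
After op 3 tick(3): ref=10.0000 raw=[8.0000 11.0000 10.6000 9.0000]
Drift of clock 1 after op 3: 11.0000 - 10.0000 = 1.0000

Answer: 1.0000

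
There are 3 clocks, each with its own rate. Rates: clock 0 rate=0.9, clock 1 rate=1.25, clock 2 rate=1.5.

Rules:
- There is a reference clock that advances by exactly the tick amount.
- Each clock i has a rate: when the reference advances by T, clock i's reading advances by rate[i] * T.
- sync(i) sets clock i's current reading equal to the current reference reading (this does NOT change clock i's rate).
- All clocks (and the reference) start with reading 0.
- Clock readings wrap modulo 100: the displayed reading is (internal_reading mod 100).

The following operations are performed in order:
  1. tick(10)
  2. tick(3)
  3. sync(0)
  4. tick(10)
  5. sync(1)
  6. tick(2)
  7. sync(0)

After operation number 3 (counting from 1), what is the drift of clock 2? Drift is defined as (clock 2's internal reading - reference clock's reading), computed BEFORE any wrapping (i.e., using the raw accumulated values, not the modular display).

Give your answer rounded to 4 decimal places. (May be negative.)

Answer: 6.5000

Derivation:
After op 1 tick(10): ref=10.0000 raw=[9.0000 12.5000 15.0000]
After op 2 tick(3): ref=13.0000 raw=[11.7000 16.2500 19.5000]
After op 3 sync(0): ref=13.0000 raw=[13.0000 16.2500 19.5000]
Drift of clock 2 after op 3: 19.5000 - 13.0000 = 6.5000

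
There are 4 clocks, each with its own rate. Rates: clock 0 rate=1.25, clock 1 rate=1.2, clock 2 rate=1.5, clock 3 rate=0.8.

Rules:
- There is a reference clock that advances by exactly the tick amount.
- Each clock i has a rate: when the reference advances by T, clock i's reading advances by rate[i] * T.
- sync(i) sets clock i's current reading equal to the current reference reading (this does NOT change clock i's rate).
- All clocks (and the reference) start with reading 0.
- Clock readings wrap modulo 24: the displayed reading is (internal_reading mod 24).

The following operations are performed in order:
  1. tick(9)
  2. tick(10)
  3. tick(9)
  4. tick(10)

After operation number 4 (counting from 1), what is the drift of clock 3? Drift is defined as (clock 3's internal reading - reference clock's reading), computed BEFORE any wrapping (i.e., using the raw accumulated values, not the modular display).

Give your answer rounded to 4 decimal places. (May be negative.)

Answer: -7.6000

Derivation:
After op 1 tick(9): ref=9.0000 raw=[11.2500 10.8000 13.5000 7.2000]
After op 2 tick(10): ref=19.0000 raw=[23.7500 22.8000 28.5000 15.2000]
After op 3 tick(9): ref=28.0000 raw=[35.0000 33.6000 42.0000 22.4000]
After op 4 tick(10): ref=38.0000 raw=[47.5000 45.6000 57.0000 30.4000]
Drift of clock 3 after op 4: 30.4000 - 38.0000 = -7.6000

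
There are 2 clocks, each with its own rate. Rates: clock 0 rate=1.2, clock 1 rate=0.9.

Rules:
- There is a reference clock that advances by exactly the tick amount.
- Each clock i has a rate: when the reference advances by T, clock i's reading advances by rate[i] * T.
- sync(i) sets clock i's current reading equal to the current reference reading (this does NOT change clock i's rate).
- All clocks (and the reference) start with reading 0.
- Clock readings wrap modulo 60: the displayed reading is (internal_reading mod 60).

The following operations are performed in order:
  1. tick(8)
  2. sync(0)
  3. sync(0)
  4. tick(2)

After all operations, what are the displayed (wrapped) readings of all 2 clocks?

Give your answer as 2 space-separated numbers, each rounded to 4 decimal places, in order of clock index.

After op 1 tick(8): ref=8.0000 raw=[9.6000 7.2000]
After op 2 sync(0): ref=8.0000 raw=[8.0000 7.2000]
After op 3 sync(0): ref=8.0000 raw=[8.0000 7.2000]
After op 4 tick(2): ref=10.0000 raw=[10.4000 9.0000]
Wrap final raw readings (mod 60): 10.4000 mod 60 = 10.4000; 9.0000 mod 60 = 9.0000

Answer: 10.4000 9.0000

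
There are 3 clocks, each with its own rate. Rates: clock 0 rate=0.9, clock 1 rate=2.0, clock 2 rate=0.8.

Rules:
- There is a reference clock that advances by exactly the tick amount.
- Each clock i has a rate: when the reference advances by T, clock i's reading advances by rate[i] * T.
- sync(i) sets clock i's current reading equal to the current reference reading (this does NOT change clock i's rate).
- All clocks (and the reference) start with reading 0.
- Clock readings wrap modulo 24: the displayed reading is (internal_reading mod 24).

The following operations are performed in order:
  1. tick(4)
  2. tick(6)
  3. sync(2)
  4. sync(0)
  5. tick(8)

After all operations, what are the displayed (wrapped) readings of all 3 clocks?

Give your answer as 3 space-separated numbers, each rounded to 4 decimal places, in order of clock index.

Answer: 17.2000 12.0000 16.4000

Derivation:
After op 1 tick(4): ref=4.0000 raw=[3.6000 8.0000 3.2000]
After op 2 tick(6): ref=10.0000 raw=[9.0000 20.0000 8.0000]
After op 3 sync(2): ref=10.0000 raw=[9.0000 20.0000 10.0000]
After op 4 sync(0): ref=10.0000 raw=[10.0000 20.0000 10.0000]
After op 5 tick(8): ref=18.0000 raw=[17.2000 36.0000 16.4000]
Wrap final raw readings (mod 24): 17.2000 mod 24 = 17.2000; 36.0000 mod 24 = 12.0000; 16.4000 mod 24 = 16.4000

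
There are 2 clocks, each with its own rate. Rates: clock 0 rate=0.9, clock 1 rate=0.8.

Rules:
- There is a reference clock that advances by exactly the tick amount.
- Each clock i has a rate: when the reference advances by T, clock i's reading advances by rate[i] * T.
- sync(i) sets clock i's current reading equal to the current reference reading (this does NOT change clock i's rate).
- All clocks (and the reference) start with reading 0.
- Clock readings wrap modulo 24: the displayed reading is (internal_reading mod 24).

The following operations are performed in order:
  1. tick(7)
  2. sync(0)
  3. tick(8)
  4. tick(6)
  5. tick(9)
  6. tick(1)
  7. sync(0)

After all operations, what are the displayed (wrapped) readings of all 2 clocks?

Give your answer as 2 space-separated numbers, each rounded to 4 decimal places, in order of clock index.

After op 1 tick(7): ref=7.0000 raw=[6.3000 5.6000]
After op 2 sync(0): ref=7.0000 raw=[7.0000 5.6000]
After op 3 tick(8): ref=15.0000 raw=[14.2000 12.0000]
After op 4 tick(6): ref=21.0000 raw=[19.6000 16.8000]
After op 5 tick(9): ref=30.0000 raw=[27.7000 24.0000]
After op 6 tick(1): ref=31.0000 raw=[28.6000 24.8000]
After op 7 sync(0): ref=31.0000 raw=[31.0000 24.8000]
Wrap final raw readings (mod 24): 31.0000 mod 24 = 7.0000; 24.8000 mod 24 = 0.8000

Answer: 7.0000 0.8000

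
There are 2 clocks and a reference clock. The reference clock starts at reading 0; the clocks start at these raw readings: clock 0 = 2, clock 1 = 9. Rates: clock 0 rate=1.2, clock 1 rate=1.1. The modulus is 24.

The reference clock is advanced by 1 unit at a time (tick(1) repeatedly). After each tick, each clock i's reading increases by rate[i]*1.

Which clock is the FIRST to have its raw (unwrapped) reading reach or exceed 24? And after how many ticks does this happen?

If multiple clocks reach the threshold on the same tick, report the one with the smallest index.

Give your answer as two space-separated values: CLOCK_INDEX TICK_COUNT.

Answer: 1 14

Derivation:
clock 0: start=2, rate=1.2, needs 24-2 = 22; ticks = ceil(22/1.2) = ceil(18.3333) = 19; reading at tick 19 = 2 + 1.2*19 = 24.8000
clock 1: start=9, rate=1.1, needs 24-9 = 15; ticks = ceil(15/1.1) = ceil(13.6364) = 14; reading at tick 14 = 9 + 1.1*14 = 24.4000
Minimum tick count = 14; winners = [1]; smallest index = 1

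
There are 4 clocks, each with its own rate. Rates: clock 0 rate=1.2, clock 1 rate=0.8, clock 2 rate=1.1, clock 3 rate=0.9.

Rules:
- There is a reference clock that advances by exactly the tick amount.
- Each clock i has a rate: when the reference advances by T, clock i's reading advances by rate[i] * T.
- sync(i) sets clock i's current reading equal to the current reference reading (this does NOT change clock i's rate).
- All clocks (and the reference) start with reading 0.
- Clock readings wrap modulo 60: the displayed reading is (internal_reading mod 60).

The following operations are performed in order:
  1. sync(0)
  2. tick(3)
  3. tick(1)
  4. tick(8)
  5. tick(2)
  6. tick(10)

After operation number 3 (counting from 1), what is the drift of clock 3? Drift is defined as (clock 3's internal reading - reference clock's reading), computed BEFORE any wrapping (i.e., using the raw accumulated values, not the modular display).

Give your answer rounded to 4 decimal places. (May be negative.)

Answer: -0.4000

Derivation:
After op 1 sync(0): ref=0.0000 raw=[0.0000 0.0000 0.0000 0.0000]
After op 2 tick(3): ref=3.0000 raw=[3.6000 2.4000 3.3000 2.7000]
After op 3 tick(1): ref=4.0000 raw=[4.8000 3.2000 4.4000 3.6000]
Drift of clock 3 after op 3: 3.6000 - 4.0000 = -0.4000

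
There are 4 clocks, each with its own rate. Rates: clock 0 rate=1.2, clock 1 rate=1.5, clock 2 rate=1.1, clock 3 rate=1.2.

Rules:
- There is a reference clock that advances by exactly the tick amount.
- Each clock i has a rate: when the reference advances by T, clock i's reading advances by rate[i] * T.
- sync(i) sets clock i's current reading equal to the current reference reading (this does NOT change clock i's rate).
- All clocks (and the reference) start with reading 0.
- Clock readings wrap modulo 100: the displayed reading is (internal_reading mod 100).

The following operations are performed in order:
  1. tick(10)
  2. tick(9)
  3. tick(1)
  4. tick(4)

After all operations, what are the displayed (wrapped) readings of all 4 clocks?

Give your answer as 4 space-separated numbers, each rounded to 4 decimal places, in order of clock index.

Answer: 28.8000 36.0000 26.4000 28.8000

Derivation:
After op 1 tick(10): ref=10.0000 raw=[12.0000 15.0000 11.0000 12.0000]
After op 2 tick(9): ref=19.0000 raw=[22.8000 28.5000 20.9000 22.8000]
After op 3 tick(1): ref=20.0000 raw=[24.0000 30.0000 22.0000 24.0000]
After op 4 tick(4): ref=24.0000 raw=[28.8000 36.0000 26.4000 28.8000]
Wrap final raw readings (mod 100): 28.8000 mod 100 = 28.8000; 36.0000 mod 100 = 36.0000; 26.4000 mod 100 = 26.4000; 28.8000 mod 100 = 28.8000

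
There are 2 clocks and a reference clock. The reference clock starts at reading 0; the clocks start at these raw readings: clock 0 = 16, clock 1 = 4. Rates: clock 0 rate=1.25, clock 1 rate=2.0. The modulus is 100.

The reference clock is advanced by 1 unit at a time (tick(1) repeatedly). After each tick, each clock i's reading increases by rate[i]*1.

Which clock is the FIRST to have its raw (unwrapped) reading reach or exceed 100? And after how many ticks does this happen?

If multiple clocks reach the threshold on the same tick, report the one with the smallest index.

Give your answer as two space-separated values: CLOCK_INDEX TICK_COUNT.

clock 0: start=16, rate=1.25, needs 100-16 = 84; ticks = ceil(84/1.25) = ceil(67.2000) = 68; reading at tick 68 = 16 + 1.25*68 = 101.0000
clock 1: start=4, rate=2.0, needs 100-4 = 96; ticks = ceil(96/2.0) = ceil(48.0000) = 48; reading at tick 48 = 4 + 2.0*48 = 100.0000
Minimum tick count = 48; winners = [1]; smallest index = 1

Answer: 1 48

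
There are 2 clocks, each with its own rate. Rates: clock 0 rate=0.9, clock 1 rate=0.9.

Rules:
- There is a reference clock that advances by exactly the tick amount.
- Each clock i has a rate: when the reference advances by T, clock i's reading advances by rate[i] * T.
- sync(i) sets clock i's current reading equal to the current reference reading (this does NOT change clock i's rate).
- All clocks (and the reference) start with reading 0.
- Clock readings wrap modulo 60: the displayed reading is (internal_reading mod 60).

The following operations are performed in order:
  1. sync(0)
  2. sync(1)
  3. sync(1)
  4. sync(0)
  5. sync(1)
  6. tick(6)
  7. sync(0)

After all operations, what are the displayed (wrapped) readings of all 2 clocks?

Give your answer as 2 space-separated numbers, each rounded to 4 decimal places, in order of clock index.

Answer: 6.0000 5.4000

Derivation:
After op 1 sync(0): ref=0.0000 raw=[0.0000 0.0000]
After op 2 sync(1): ref=0.0000 raw=[0.0000 0.0000]
After op 3 sync(1): ref=0.0000 raw=[0.0000 0.0000]
After op 4 sync(0): ref=0.0000 raw=[0.0000 0.0000]
After op 5 sync(1): ref=0.0000 raw=[0.0000 0.0000]
After op 6 tick(6): ref=6.0000 raw=[5.4000 5.4000]
After op 7 sync(0): ref=6.0000 raw=[6.0000 5.4000]
Wrap final raw readings (mod 60): 6.0000 mod 60 = 6.0000; 5.4000 mod 60 = 5.4000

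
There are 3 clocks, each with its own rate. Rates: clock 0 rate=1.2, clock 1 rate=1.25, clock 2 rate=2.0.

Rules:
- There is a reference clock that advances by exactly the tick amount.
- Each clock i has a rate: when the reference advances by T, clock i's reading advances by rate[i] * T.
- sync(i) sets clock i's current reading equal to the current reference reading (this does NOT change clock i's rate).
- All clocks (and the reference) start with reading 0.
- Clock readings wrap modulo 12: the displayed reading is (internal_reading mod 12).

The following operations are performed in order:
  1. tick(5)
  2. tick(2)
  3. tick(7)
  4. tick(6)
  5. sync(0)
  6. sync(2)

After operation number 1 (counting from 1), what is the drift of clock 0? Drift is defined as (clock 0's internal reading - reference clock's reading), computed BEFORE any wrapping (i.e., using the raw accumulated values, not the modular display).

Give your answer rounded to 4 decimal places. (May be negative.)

Answer: 1.0000

Derivation:
After op 1 tick(5): ref=5.0000 raw=[6.0000 6.2500 10.0000]
Drift of clock 0 after op 1: 6.0000 - 5.0000 = 1.0000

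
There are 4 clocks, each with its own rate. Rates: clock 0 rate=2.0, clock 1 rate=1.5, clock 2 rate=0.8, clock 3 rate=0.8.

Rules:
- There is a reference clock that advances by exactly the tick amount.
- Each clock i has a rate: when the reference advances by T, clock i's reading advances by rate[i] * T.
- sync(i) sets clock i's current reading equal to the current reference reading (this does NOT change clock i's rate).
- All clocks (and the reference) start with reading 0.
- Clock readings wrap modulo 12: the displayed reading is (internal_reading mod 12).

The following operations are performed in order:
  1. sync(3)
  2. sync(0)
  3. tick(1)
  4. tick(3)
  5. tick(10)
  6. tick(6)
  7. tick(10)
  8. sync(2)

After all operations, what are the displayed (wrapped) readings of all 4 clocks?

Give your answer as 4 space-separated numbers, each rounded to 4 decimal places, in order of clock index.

After op 1 sync(3): ref=0.0000 raw=[0.0000 0.0000 0.0000 0.0000]
After op 2 sync(0): ref=0.0000 raw=[0.0000 0.0000 0.0000 0.0000]
After op 3 tick(1): ref=1.0000 raw=[2.0000 1.5000 0.8000 0.8000]
After op 4 tick(3): ref=4.0000 raw=[8.0000 6.0000 3.2000 3.2000]
After op 5 tick(10): ref=14.0000 raw=[28.0000 21.0000 11.2000 11.2000]
After op 6 tick(6): ref=20.0000 raw=[40.0000 30.0000 16.0000 16.0000]
After op 7 tick(10): ref=30.0000 raw=[60.0000 45.0000 24.0000 24.0000]
After op 8 sync(2): ref=30.0000 raw=[60.0000 45.0000 30.0000 24.0000]
Wrap final raw readings (mod 12): 60.0000 mod 12 = 0.0000; 45.0000 mod 12 = 9.0000; 30.0000 mod 12 = 6.0000; 24.0000 mod 12 = 0.0000

Answer: 0.0000 9.0000 6.0000 0.0000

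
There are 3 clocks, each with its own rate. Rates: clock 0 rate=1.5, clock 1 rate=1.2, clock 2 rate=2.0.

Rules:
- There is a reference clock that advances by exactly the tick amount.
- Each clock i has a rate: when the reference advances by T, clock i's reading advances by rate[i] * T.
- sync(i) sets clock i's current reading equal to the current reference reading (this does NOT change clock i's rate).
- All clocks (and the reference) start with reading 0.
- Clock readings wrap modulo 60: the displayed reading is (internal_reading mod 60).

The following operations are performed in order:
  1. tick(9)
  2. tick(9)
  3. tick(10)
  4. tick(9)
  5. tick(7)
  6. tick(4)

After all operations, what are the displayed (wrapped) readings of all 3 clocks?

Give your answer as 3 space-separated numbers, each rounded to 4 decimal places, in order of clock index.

Answer: 12.0000 57.6000 36.0000

Derivation:
After op 1 tick(9): ref=9.0000 raw=[13.5000 10.8000 18.0000]
After op 2 tick(9): ref=18.0000 raw=[27.0000 21.6000 36.0000]
After op 3 tick(10): ref=28.0000 raw=[42.0000 33.6000 56.0000]
After op 4 tick(9): ref=37.0000 raw=[55.5000 44.4000 74.0000]
After op 5 tick(7): ref=44.0000 raw=[66.0000 52.8000 88.0000]
After op 6 tick(4): ref=48.0000 raw=[72.0000 57.6000 96.0000]
Wrap final raw readings (mod 60): 72.0000 mod 60 = 12.0000; 57.6000 mod 60 = 57.6000; 96.0000 mod 60 = 36.0000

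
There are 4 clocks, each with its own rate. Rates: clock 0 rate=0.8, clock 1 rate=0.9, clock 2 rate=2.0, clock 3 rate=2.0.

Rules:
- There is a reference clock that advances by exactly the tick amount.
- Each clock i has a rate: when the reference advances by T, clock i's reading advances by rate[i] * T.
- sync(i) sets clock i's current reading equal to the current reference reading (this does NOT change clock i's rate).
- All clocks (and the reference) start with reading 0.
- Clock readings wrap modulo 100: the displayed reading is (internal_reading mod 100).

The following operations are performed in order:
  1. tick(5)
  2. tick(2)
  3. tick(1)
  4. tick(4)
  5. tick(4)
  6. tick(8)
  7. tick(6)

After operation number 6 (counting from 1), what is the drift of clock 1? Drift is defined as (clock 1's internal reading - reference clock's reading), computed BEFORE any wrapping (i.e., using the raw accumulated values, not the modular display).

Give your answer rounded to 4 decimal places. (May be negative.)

Answer: -2.4000

Derivation:
After op 1 tick(5): ref=5.0000 raw=[4.0000 4.5000 10.0000 10.0000]
After op 2 tick(2): ref=7.0000 raw=[5.6000 6.3000 14.0000 14.0000]
After op 3 tick(1): ref=8.0000 raw=[6.4000 7.2000 16.0000 16.0000]
After op 4 tick(4): ref=12.0000 raw=[9.6000 10.8000 24.0000 24.0000]
After op 5 tick(4): ref=16.0000 raw=[12.8000 14.4000 32.0000 32.0000]
After op 6 tick(8): ref=24.0000 raw=[19.2000 21.6000 48.0000 48.0000]
Drift of clock 1 after op 6: 21.6000 - 24.0000 = -2.4000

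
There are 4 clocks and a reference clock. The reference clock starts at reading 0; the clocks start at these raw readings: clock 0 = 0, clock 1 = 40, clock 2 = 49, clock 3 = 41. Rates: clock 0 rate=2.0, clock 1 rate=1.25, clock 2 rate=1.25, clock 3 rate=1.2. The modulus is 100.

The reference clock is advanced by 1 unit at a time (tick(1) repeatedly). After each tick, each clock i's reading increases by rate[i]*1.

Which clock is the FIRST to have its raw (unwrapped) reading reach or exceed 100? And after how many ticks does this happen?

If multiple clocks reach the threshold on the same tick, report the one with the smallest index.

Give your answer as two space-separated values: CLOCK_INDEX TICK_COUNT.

Answer: 2 41

Derivation:
clock 0: start=0, rate=2.0, needs 100-0 = 100; ticks = ceil(100/2.0) = ceil(50.0000) = 50; reading at tick 50 = 0 + 2.0*50 = 100.0000
clock 1: start=40, rate=1.25, needs 100-40 = 60; ticks = ceil(60/1.25) = ceil(48.0000) = 48; reading at tick 48 = 40 + 1.25*48 = 100.0000
clock 2: start=49, rate=1.25, needs 100-49 = 51; ticks = ceil(51/1.25) = ceil(40.8000) = 41; reading at tick 41 = 49 + 1.25*41 = 100.2500
clock 3: start=41, rate=1.2, needs 100-41 = 59; ticks = ceil(59/1.2) = ceil(49.1667) = 50; reading at tick 50 = 41 + 1.2*50 = 101.0000
Minimum tick count = 41; winners = [2]; smallest index = 2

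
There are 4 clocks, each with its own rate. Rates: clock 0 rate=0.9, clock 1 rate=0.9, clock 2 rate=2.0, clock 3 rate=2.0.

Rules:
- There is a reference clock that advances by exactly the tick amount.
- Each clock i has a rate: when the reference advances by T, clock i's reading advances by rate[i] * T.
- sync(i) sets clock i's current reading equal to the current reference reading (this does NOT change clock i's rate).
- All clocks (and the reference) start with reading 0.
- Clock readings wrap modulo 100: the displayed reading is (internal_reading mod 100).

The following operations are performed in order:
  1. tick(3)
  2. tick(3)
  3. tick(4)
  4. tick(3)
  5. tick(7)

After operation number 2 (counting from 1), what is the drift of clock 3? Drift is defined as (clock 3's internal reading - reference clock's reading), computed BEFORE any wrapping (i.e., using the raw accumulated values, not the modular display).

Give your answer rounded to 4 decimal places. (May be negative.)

After op 1 tick(3): ref=3.0000 raw=[2.7000 2.7000 6.0000 6.0000]
After op 2 tick(3): ref=6.0000 raw=[5.4000 5.4000 12.0000 12.0000]
Drift of clock 3 after op 2: 12.0000 - 6.0000 = 6.0000

Answer: 6.0000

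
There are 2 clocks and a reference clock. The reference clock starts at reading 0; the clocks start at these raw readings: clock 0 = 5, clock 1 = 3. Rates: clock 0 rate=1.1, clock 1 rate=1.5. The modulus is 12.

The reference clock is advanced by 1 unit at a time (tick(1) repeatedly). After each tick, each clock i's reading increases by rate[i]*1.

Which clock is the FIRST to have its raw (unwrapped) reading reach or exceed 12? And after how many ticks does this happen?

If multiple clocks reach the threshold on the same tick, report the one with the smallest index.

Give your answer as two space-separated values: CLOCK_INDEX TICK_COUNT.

clock 0: start=5, rate=1.1, needs 12-5 = 7; ticks = ceil(7/1.1) = ceil(6.3636) = 7; reading at tick 7 = 5 + 1.1*7 = 12.7000
clock 1: start=3, rate=1.5, needs 12-3 = 9; ticks = ceil(9/1.5) = ceil(6.0000) = 6; reading at tick 6 = 3 + 1.5*6 = 12.0000
Minimum tick count = 6; winners = [1]; smallest index = 1

Answer: 1 6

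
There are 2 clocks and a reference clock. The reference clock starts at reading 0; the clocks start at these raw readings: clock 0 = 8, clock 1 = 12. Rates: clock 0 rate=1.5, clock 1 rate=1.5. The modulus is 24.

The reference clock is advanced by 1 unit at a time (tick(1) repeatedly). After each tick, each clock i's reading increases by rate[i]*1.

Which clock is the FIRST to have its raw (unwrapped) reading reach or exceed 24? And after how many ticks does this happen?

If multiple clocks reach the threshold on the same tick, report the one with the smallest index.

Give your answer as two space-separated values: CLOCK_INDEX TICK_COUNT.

Answer: 1 8

Derivation:
clock 0: start=8, rate=1.5, needs 24-8 = 16; ticks = ceil(16/1.5) = ceil(10.6667) = 11; reading at tick 11 = 8 + 1.5*11 = 24.5000
clock 1: start=12, rate=1.5, needs 24-12 = 12; ticks = ceil(12/1.5) = ceil(8.0000) = 8; reading at tick 8 = 12 + 1.5*8 = 24.0000
Minimum tick count = 8; winners = [1]; smallest index = 1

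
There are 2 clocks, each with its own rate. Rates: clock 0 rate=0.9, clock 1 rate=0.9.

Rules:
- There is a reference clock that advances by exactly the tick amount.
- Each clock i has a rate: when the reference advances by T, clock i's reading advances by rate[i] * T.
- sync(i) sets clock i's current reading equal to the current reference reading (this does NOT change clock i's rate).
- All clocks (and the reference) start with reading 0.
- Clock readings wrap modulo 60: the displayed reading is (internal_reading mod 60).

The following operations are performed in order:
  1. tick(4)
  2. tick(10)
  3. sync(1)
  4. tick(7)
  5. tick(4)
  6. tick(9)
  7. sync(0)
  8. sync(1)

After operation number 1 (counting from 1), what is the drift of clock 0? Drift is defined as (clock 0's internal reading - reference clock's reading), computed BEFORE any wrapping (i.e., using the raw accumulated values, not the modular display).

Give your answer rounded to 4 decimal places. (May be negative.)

Answer: -0.4000

Derivation:
After op 1 tick(4): ref=4.0000 raw=[3.6000 3.6000]
Drift of clock 0 after op 1: 3.6000 - 4.0000 = -0.4000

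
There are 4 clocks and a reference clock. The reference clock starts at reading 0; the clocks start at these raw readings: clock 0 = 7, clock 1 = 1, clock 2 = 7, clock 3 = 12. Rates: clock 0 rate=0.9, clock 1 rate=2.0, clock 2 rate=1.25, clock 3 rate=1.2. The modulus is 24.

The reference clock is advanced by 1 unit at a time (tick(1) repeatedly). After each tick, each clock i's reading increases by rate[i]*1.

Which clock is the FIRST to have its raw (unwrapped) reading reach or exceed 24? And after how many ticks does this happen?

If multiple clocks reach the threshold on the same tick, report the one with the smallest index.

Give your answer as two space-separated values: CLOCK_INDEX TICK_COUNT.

Answer: 3 10

Derivation:
clock 0: start=7, rate=0.9, needs 24-7 = 17; ticks = ceil(17/0.9) = ceil(18.8889) = 19; reading at tick 19 = 7 + 0.9*19 = 24.1000
clock 1: start=1, rate=2.0, needs 24-1 = 23; ticks = ceil(23/2.0) = ceil(11.5000) = 12; reading at tick 12 = 1 + 2.0*12 = 25.0000
clock 2: start=7, rate=1.25, needs 24-7 = 17; ticks = ceil(17/1.25) = ceil(13.6000) = 14; reading at tick 14 = 7 + 1.25*14 = 24.5000
clock 3: start=12, rate=1.2, needs 24-12 = 12; ticks = ceil(12/1.2) = ceil(10.0000) = 10; reading at tick 10 = 12 + 1.2*10 = 24.0000
Minimum tick count = 10; winners = [3]; smallest index = 3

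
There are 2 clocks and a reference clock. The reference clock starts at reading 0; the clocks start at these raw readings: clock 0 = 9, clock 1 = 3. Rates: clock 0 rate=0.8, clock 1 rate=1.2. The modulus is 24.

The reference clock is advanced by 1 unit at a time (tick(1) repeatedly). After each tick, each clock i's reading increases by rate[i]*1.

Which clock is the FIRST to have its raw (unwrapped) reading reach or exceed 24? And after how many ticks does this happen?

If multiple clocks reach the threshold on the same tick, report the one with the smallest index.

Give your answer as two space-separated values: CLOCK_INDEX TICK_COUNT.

clock 0: start=9, rate=0.8, needs 24-9 = 15; ticks = ceil(15/0.8) = ceil(18.7500) = 19; reading at tick 19 = 9 + 0.8*19 = 24.2000
clock 1: start=3, rate=1.2, needs 24-3 = 21; ticks = ceil(21/1.2) = ceil(17.5000) = 18; reading at tick 18 = 3 + 1.2*18 = 24.6000
Minimum tick count = 18; winners = [1]; smallest index = 1

Answer: 1 18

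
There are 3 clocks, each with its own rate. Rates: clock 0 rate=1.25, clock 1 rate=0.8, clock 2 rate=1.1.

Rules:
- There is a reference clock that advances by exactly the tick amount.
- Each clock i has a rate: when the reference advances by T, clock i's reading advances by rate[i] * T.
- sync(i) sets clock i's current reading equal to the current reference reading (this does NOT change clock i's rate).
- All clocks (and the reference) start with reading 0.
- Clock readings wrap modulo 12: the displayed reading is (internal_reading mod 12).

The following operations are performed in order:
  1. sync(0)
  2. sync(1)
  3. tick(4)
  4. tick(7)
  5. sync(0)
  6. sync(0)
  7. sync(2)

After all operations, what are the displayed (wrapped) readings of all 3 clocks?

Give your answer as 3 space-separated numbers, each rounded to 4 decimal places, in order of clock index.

After op 1 sync(0): ref=0.0000 raw=[0.0000 0.0000 0.0000]
After op 2 sync(1): ref=0.0000 raw=[0.0000 0.0000 0.0000]
After op 3 tick(4): ref=4.0000 raw=[5.0000 3.2000 4.4000]
After op 4 tick(7): ref=11.0000 raw=[13.7500 8.8000 12.1000]
After op 5 sync(0): ref=11.0000 raw=[11.0000 8.8000 12.1000]
After op 6 sync(0): ref=11.0000 raw=[11.0000 8.8000 12.1000]
After op 7 sync(2): ref=11.0000 raw=[11.0000 8.8000 11.0000]
Wrap final raw readings (mod 12): 11.0000 mod 12 = 11.0000; 8.8000 mod 12 = 8.8000; 11.0000 mod 12 = 11.0000

Answer: 11.0000 8.8000 11.0000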